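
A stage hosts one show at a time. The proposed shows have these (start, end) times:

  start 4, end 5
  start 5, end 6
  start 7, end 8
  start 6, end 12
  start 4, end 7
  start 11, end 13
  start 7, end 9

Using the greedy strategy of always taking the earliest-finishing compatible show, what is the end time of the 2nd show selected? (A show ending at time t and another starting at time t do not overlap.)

Greedy by earliest finish: after sorting by end time, pick each interval compatible with the last pick.
By end time: (4,5), (5,6), (4,7), (7,8), (7,9), (6,12), (11,13).
Pick (4,5); next start ≥ 5 → (5,6); next start ≥ 6 → (7,8); next start ≥ 8 → (11,13).
Selected: (4,5) (5,6) (7,8) (11,13)

6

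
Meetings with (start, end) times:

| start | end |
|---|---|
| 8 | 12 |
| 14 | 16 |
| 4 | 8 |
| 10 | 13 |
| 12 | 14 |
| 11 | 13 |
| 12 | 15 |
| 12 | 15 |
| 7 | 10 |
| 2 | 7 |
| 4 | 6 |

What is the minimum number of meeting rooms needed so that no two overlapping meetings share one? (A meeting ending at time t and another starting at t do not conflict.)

5

The answer is the maximum number of intervals overlapping at any instant.
starts: [2, 4, 4, 7, 8, 10, 11, 12, 12, 12, 14]
ends:   [6, 7, 8, 10, 12, 13, 13, 14, 15, 15, 16]
s2→1 s4→2 s4→3 e6→2 e7→1 s7→2 e8→1 s8→2 e10→1 s10→2 s11→3 e12→2 s12→3 s12→4 s12→5  — peak 5.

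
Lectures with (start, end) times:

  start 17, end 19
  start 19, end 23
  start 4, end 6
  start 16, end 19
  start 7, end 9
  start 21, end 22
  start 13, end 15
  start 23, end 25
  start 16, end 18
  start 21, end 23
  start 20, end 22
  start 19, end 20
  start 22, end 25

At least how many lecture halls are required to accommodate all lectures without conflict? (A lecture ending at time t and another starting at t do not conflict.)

4

Events (time:±→running): 4:+→1 6:-→0 7:+→1 9:-→0 13:+→1 15:-→0 16:+→1 16:+→2 17:+→3 18:-→2 19:-→1 19:-→0 19:+→1 19:+→2 20:-→1 20:+→2 21:+→3 21:+→4 … peak 4.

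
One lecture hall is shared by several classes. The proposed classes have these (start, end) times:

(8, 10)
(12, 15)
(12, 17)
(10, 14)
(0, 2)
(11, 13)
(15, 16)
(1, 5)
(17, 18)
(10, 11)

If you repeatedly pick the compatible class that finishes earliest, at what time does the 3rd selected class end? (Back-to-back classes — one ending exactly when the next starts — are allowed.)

11

Greedy by earliest finish: after sorting by end time, pick each interval compatible with the last pick.
By end time: (0,2), (1,5), (8,10), (10,11), (11,13), (10,14), (12,15), (15,16), (12,17), (17,18).
Pick (0,2); next start ≥ 2 → (8,10); next start ≥ 10 → (10,11); next start ≥ 11 → (11,13); next start ≥ 13 → (15,16); next start ≥ 16 → (17,18).
Selected: (0,2) (8,10) (10,11) (11,13) (15,16) (17,18)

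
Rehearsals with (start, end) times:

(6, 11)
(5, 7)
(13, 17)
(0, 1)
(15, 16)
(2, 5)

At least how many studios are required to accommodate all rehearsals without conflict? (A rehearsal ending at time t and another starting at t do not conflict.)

Events (time:±→running): 0:+→1 1:-→0 2:+→1 5:-→0 5:+→1 6:+→2 … peak 2.

2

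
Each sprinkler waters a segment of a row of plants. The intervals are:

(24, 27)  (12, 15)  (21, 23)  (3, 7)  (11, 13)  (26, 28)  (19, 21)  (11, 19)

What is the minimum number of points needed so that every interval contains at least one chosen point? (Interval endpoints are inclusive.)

By right end: [3,7]  [11,13]  [12,15]  [11,19]  [19,21]  [21,23]  [24,27]  [26,28]
[3,7] uncovered → point at 7; [11,13] uncovered → point at 13; [19,21] uncovered → point at 21; [24,27] uncovered → point at 27.
Points: 7, 13, 21, 27 (4 total).

4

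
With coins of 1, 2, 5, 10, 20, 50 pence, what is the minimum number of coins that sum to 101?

101 − 2×50→1 − 1×1→0
Total coins = 2 + 1 = 3

3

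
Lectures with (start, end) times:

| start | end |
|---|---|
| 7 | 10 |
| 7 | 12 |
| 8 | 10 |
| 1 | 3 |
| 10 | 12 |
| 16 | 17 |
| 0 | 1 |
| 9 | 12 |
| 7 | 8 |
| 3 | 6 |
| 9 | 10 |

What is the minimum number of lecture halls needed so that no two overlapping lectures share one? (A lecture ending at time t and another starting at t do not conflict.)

The answer is the maximum number of intervals overlapping at any instant.
Events (time:±→running): 0:+→1 1:-→0 1:+→1 3:-→0 3:+→1 6:-→0 7:+→1 7:+→2 7:+→3 8:-→2 8:+→3 9:+→4 9:+→5 … peak 5.

5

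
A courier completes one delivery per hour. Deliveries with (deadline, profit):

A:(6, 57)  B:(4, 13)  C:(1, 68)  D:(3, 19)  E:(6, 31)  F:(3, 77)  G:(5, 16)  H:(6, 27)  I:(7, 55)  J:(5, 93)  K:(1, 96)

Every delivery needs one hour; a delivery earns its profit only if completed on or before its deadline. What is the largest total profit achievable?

436

Profit order: K=96 J=93 F=77 C=68 A=57 I=55 E=31 H=27 D=19 G=16 B=13
Assign: K→slot 1, J→slot 5, F→slot 3, C skipped, A→slot 6, I→slot 7, E→slot 4, H→slot 2, D skipped, G skipped, B skipped.
Slots: [1:K] [2:H] [3:F] [4:E] [5:J] [6:A] [7:I]
Profit = 96 + 27 + 77 + 31 + 93 + 57 + 55 = 436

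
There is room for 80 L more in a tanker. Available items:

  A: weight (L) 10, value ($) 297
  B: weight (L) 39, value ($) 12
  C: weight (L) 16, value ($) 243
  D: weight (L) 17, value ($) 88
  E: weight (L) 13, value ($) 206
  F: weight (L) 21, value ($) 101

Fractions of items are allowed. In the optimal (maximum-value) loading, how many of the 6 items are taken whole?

Order: A (297/10=29.70) > E (206/13=15.85) > C (243/16=15.19) > D (88/17=5.18) > F (101/21=4.81) > B (12/39=0.31)
Fill: take A (10 @ 297) → take E (13 @ 206) → take C (16 @ 243) → take D (17 @ 88) → take F (21 @ 101) → take 3/39 of B → 0.92; 80/80 used.
5 item(s) taken whole; one partial (take 3/39 of B).

5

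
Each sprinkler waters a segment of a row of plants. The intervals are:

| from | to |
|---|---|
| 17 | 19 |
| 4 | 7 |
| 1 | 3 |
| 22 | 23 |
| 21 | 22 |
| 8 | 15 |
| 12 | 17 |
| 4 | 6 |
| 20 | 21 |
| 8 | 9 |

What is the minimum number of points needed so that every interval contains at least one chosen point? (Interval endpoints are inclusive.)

6

Sorted: [1,3] [4,6] [4,7] [8,9] [8,15] [12,17] [17,19] [20,21] [21,22] [22,23]
{[1,3]} hit by 3; {[4,6],[4,7]} hit by 6; {[8,9],[8,15]} hit by 9; {[12,17],[17,19]} hit by 17; {[20,21],[21,22]} hit by 21; {[22,23]} hit by 23.
Points: 3, 6, 9, 17, 21, 23 (6 total).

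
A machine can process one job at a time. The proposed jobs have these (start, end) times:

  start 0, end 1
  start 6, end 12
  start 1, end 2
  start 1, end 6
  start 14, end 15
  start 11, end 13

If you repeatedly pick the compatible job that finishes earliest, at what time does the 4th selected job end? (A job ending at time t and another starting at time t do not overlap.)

Order by finish time; keep every interval that doesn't clash with the previous kept one.
By end time: (0,1), (1,2), (1,6), (6,12), (11,13), (14,15).
Pick (0,1); next start ≥ 1 → (1,2); next start ≥ 2 → (6,12); next start ≥ 12 → (14,15).
Selected: (0,1) (1,2) (6,12) (14,15)

15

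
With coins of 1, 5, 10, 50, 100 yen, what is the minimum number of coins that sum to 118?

6

118 − 1×100→18 − 1×10→8 − 1×5→3 − 3×1→0
Total coins = 1 + 1 + 1 + 3 = 6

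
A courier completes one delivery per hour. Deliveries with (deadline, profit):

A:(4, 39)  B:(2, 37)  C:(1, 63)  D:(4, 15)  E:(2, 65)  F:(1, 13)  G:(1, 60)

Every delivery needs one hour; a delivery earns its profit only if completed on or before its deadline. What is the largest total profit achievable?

182

Sort by profit descending; place each in the latest free slot ≤ its deadline.
Profit order: E=65 C=63 G=60 A=39 B=37 D=15 F=13
Assign: E→slot 2, C→slot 1, G skipped, A→slot 4, B skipped, D→slot 3, F skipped.
Slots: [1:C] [2:E] [3:D] [4:A]
Profit = 63 + 65 + 15 + 39 = 182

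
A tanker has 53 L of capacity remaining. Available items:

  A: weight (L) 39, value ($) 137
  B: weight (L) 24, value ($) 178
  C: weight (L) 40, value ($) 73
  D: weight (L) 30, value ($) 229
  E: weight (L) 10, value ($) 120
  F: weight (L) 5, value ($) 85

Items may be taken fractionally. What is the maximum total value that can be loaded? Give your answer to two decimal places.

Ratios (sorted): F 17.00, E 12.00, D 7.63, B 7.42, A 3.51, C 1.82
take F (5 @ 85); take E (10 @ 120); take D (30 @ 229); take 8/24 of B → 59.33. Capacity used 53/53.
Total value = 493.33

493.33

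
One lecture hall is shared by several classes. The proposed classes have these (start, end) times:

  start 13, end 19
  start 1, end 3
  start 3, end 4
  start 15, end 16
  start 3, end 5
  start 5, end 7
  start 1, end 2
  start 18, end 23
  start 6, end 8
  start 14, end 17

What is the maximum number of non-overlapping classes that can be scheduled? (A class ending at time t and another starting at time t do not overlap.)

Sorted by end: (1,2)  (1,3)  (3,4)  (3,5)  (5,7)  (6,8)  (15,16)  (14,17)  (13,19)  (18,23)
take (1,2); take (3,4); skip (3,5); take (5,7); take (15,16); take (18,23).
Selected 5 classes.

5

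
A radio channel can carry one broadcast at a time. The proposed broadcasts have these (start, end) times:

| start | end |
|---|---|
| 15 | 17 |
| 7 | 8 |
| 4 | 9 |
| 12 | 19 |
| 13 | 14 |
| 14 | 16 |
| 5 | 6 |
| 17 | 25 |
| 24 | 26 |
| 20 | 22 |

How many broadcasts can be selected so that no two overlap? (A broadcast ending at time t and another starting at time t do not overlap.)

Sort by end time and greedily take each interval whose start is ≥ the last chosen end.
By end time: (5,6), (7,8), (4,9), (13,14), (14,16), (15,17), (12,19), (20,22), (17,25), (24,26).
Pick (5,6); next start ≥ 6 → (7,8); next start ≥ 8 → (13,14); next start ≥ 14 → (14,16); next start ≥ 16 → (20,22); next start ≥ 22 → (24,26).
Selected 6 broadcasts.

6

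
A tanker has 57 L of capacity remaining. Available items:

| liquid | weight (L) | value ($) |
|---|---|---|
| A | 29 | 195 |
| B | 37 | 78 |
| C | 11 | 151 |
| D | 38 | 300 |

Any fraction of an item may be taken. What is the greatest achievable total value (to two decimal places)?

Sort by value per unit weight and fill in that order.
Order: C (151/11=13.73) > D (300/38=7.89) > A (195/29=6.72) > B (78/37=2.11)
Fill: take C (11 @ 151) → take D (38 @ 300) → take 8/29 of A → 53.79; 57/57 used.
Total value = 504.79

504.79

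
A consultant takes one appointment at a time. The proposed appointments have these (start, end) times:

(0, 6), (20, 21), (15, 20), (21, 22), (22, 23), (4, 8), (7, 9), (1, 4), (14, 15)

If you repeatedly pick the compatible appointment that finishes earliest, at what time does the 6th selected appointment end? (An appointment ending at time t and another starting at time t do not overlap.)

Sort by end time and greedily take each interval whose start is ≥ the last chosen end.
Sorted by end: (1,4)  (0,6)  (4,8)  (7,9)  (14,15)  (15,20)  (20,21)  (21,22)  (22,23)
take (1,4); take (4,8); take (14,15); take (15,20); take (20,21); take (21,22); take (22,23).
Selected: (1,4) (4,8) (14,15) (15,20) (20,21) (21,22) (22,23)

22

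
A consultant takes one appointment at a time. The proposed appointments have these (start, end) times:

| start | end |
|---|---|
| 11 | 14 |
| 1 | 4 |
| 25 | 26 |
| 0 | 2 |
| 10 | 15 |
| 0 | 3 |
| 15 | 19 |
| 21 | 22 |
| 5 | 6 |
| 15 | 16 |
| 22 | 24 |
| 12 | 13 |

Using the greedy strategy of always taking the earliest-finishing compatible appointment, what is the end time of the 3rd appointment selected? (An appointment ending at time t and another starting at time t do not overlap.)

Order by finish time; keep every interval that doesn't clash with the previous kept one.
Sorted by end: (0,2)  (0,3)  (1,4)  (5,6)  (12,13)  (11,14)  (10,15)  (15,16)  (15,19)  (21,22)  (22,24)  (25,26)
take (0,2); take (5,6); take (12,13); take (15,16); take (21,22); take (22,24); take (25,26).
Selected: (0,2) (5,6) (12,13) (15,16) (21,22) (22,24) (25,26)

13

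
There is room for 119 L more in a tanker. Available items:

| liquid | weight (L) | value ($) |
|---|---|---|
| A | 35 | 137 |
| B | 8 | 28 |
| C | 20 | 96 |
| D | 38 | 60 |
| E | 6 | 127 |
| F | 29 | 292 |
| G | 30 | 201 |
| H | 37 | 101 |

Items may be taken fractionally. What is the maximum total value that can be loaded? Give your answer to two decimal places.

849.09

Ratios (sorted): E 21.17, F 10.07, G 6.70, C 4.80, A 3.91, B 3.50, H 2.73, D 1.58
take E (6 @ 127); take F (29 @ 292); take G (30 @ 201); take C (20 @ 96); take 34/35 of A → 133.09. Capacity used 119/119.
Total value = 849.09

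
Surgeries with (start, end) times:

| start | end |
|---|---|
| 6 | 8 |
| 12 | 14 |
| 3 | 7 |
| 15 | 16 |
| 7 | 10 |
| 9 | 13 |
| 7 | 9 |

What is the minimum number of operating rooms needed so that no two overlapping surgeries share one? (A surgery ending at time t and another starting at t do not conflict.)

The answer is the maximum number of intervals overlapping at any instant.
starts: [3, 6, 7, 7, 9, 12, 15]
ends:   [7, 8, 9, 10, 13, 14, 16]
s3→1 s6→2 e7→1 s7→2 s7→3  — peak 3.

3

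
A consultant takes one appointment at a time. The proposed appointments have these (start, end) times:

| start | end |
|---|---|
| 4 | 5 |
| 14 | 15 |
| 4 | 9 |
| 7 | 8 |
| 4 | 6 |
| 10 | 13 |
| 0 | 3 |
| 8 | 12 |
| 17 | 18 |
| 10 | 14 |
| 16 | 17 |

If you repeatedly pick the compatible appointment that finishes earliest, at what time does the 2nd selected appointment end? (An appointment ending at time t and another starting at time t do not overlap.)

5

Sorted by end: (0,3)  (4,5)  (4,6)  (7,8)  (4,9)  (8,12)  (10,13)  (10,14)  (14,15)  (16,17)  (17,18)
take (0,3); take (4,5); take (7,8); take (8,12); skip (10,14); take (14,15); take (16,17); take (17,18).
Selected: (0,3) (4,5) (7,8) (8,12) (14,15) (16,17) (17,18)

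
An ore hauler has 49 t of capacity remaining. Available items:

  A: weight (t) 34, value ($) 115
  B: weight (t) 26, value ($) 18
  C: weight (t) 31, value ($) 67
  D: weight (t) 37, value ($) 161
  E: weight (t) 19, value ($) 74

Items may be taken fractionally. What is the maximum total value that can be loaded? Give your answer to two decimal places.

Greedy by value/weight ratio, highest first.
Ratios (sorted): D 4.35, E 3.89, A 3.38, C 2.16, B 0.69
take D (37 @ 161); take 12/19 of E → 46.74. Capacity used 49/49.
Total value = 207.74

207.74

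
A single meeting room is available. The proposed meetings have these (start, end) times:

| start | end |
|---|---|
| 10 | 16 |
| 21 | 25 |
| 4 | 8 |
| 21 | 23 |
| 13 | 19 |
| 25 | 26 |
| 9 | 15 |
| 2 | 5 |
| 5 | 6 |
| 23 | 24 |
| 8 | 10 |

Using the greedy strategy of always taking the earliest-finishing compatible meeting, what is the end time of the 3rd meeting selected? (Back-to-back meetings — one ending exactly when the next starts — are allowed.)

10

By end time: (2,5), (5,6), (4,8), (8,10), (9,15), (10,16), (13,19), (21,23), (23,24), (21,25), (25,26).
Pick (2,5); next start ≥ 5 → (5,6); next start ≥ 6 → (8,10); next start ≥ 10 → (10,16); next start ≥ 16 → (21,23); next start ≥ 23 → (23,24); next start ≥ 24 → (25,26).
Selected: (2,5) (5,6) (8,10) (10,16) (21,23) (23,24) (25,26)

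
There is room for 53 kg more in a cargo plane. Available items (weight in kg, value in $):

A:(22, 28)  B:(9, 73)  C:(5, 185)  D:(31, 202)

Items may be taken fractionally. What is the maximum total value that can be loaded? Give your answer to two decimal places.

Greedy by value/weight ratio, highest first.
Order: C (185/5=37.00) > B (73/9=8.11) > D (202/31=6.52) > A (28/22=1.27)
Fill: take C (5 @ 185) → take B (9 @ 73) → take D (31 @ 202) → take 8/22 of A → 10.18; 53/53 used.
Total value = 470.18

470.18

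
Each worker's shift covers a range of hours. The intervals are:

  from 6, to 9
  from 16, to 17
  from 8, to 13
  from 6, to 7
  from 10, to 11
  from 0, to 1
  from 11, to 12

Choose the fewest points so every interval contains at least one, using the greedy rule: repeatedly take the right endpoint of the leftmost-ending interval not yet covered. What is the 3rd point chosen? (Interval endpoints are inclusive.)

Sort by right endpoint; whenever an interval is uncovered, place a point at its right end.
Sorted: [0,1] [6,7] [6,9] [10,11] [11,12] [8,13] [16,17]
{[0,1]} hit by 1; {[6,7],[6,9]} hit by 7; {[10,11],[11,12],[8,13]} hit by 11; {[16,17]} hit by 17.
Points: 1, 7, 11, 17 (4 total).

11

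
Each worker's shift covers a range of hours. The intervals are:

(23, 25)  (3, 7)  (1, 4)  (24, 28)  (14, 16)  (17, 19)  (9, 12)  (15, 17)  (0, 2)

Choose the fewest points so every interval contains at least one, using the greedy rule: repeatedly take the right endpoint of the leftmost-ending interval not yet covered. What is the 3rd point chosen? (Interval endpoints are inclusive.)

Sorted: [0,2] [1,4] [3,7] [9,12] [14,16] [15,17] [17,19] [23,25] [24,28]
{[0,2],[1,4]} hit by 2; {[3,7]} hit by 7; {[9,12]} hit by 12; {[14,16],[15,17]} hit by 16; {[17,19]} hit by 19; {[23,25],[24,28]} hit by 25.
Points: 2, 7, 12, 16, 19, 25 (6 total).

12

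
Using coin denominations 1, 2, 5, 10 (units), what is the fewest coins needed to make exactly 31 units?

31 − 3×10→1 − 1×1→0
Total coins = 3 + 1 = 4

4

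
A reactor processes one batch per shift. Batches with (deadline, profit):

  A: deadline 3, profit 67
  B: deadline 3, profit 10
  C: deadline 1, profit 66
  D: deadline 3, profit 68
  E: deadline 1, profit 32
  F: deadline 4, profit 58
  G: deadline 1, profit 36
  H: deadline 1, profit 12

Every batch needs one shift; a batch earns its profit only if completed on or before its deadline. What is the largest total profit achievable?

By profit: D(d3,68), A(d3,67), C(d1,66), F(d4,58), G(d1,36), E(d1,32), H(d1,12), B(d3,10)
D→slot 3; A→slot 2; C→slot 1; F→slot 4; G skipped; E skipped; H skipped; B skipped.
Profit = 66 + 67 + 68 + 58 = 259

259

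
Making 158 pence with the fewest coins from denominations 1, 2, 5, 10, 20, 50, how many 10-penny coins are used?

0

Greedy: take as many of the largest coin as possible, then repeat with the remainder.
158 − 3×50→8 − 1×5→3 − 1×2→1 − 1×1→0
Count of 10: 0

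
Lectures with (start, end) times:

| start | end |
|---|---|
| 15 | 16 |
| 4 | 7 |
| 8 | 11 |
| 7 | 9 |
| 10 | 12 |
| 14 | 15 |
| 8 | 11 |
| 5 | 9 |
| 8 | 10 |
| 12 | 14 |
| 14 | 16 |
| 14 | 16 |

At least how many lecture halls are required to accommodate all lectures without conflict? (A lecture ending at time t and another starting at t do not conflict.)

5

Count concurrent intervals with a sweep; the peak is the room count.
Events (time:±→running): 4:+→1 5:+→2 7:-→1 7:+→2 8:+→3 8:+→4 8:+→5 … peak 5.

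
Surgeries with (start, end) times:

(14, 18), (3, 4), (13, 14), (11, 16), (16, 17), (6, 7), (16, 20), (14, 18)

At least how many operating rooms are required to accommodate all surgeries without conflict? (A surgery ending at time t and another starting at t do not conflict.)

The answer is the maximum number of intervals overlapping at any instant.
starts: [3, 6, 11, 13, 14, 14, 16, 16]
ends:   [4, 7, 14, 16, 17, 18, 18, 20]
s3→1 e4→0 s6→1 e7→0 s11→1 s13→2 e14→1 s14→2 s14→3 e16→2 s16→3 s16→4  — peak 4.

4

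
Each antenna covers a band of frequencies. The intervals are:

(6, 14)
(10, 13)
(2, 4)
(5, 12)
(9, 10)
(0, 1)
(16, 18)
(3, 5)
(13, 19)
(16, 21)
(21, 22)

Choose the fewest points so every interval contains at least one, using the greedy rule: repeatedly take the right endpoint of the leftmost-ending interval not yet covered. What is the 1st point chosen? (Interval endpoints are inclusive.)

1

Sort by right endpoint; whenever an interval is uncovered, place a point at its right end.
By right end: [0,1]  [2,4]  [3,5]  [9,10]  [5,12]  [10,13]  [6,14]  [16,18]  [13,19]  [16,21]  [21,22]
[0,1] uncovered → point at 1; [2,4] uncovered → point at 4; [9,10] uncovered → point at 10; [16,18] uncovered → point at 18; [21,22] uncovered → point at 22.
Points: 1, 4, 10, 18, 22 (5 total).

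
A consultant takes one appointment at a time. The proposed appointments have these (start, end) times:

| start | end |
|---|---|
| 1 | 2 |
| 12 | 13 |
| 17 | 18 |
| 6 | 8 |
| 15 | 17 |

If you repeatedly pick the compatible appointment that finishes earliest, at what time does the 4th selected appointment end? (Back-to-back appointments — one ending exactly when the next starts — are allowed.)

Sorted by end: (1,2)  (6,8)  (12,13)  (15,17)  (17,18)
take (1,2); take (6,8); take (12,13); take (15,17); take (17,18).
Selected: (1,2) (6,8) (12,13) (15,17) (17,18)

17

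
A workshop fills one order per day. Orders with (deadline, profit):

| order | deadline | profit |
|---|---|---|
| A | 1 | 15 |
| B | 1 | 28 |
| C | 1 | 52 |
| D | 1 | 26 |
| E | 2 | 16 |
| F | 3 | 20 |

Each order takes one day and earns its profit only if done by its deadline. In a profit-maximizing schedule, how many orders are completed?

By profit: C(d1,52), B(d1,28), D(d1,26), F(d3,20), E(d2,16), A(d1,15)
C→slot 1; B skipped; D skipped; F→slot 3; E→slot 2; A skipped.
3 of 6 scheduled.

3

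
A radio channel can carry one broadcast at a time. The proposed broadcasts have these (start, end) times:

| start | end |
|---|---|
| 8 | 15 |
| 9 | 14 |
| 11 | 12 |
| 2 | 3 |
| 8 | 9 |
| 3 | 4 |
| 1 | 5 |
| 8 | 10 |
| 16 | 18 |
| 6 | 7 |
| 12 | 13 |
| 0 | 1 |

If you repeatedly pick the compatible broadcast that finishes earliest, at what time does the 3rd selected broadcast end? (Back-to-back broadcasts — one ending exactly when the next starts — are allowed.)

Greedy by earliest finish: after sorting by end time, pick each interval compatible with the last pick.
By end time: (0,1), (2,3), (3,4), (1,5), (6,7), (8,9), (8,10), (11,12), (12,13), (9,14), (8,15), (16,18).
Pick (0,1); next start ≥ 1 → (2,3); next start ≥ 3 → (3,4); next start ≥ 4 → (6,7); next start ≥ 7 → (8,9); next start ≥ 9 → (11,12); next start ≥ 12 → (12,13); next start ≥ 13 → (16,18).
Selected: (0,1) (2,3) (3,4) (6,7) (8,9) (11,12) (12,13) (16,18)

4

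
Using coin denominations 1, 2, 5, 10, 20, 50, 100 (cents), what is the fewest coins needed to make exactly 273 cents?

273 = 2×100 + 1×50 + 1×20 + 1×2 + 1×1
Total coins = 2 + 1 + 1 + 1 + 1 = 6

6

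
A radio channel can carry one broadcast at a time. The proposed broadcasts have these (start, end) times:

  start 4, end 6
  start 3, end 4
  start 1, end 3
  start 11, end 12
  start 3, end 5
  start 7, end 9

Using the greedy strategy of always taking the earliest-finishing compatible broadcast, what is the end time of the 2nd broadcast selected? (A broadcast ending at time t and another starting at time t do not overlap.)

4

Sorted by end: (1,3)  (3,4)  (3,5)  (4,6)  (7,9)  (11,12)
take (1,3); take (3,4); skip (3,5); take (4,6); take (7,9); take (11,12).
Selected: (1,3) (3,4) (4,6) (7,9) (11,12)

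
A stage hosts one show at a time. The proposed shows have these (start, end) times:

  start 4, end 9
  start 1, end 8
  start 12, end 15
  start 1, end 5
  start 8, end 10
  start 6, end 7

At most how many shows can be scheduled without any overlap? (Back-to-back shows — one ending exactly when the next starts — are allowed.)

Order by finish time; keep every interval that doesn't clash with the previous kept one.
By end time: (1,5), (6,7), (1,8), (4,9), (8,10), (12,15).
Pick (1,5); next start ≥ 5 → (6,7); next start ≥ 7 → (8,10); next start ≥ 10 → (12,15).
Selected 4 shows.

4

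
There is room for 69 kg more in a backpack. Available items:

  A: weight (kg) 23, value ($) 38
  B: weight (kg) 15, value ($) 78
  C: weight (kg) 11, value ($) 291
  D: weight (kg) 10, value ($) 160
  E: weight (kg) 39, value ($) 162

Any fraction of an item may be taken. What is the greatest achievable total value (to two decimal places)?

Greedy by value/weight ratio, highest first.
Order: C (291/11=26.45) > D (160/10=16.00) > B (78/15=5.20) > E (162/39=4.15) > A (38/23=1.65)
Fill: take C (11 @ 291) → take D (10 @ 160) → take B (15 @ 78) → take 33/39 of E → 137.08; 69/69 used.
Total value = 666.08

666.08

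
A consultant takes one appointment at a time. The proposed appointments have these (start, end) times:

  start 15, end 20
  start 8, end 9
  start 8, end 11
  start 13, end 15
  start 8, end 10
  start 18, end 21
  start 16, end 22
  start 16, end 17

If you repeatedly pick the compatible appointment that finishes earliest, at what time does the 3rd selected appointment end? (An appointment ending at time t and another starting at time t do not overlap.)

Sorted by end: (8,9)  (8,10)  (8,11)  (13,15)  (16,17)  (15,20)  (18,21)  (16,22)
take (8,9); skip (8,10); take (13,15); take (16,17); take (18,21); skip (16,22).
Selected: (8,9) (13,15) (16,17) (18,21)

17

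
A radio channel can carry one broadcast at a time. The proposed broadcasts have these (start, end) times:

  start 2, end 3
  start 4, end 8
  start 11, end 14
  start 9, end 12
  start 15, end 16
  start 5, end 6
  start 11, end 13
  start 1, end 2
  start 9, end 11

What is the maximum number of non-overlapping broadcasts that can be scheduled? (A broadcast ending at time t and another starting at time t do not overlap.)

By end time: (1,2), (2,3), (5,6), (4,8), (9,11), (9,12), (11,13), (11,14), (15,16).
Pick (1,2); next start ≥ 2 → (2,3); next start ≥ 3 → (5,6); next start ≥ 6 → (9,11); next start ≥ 11 → (11,13); next start ≥ 13 → (15,16).
Selected 6 broadcasts.

6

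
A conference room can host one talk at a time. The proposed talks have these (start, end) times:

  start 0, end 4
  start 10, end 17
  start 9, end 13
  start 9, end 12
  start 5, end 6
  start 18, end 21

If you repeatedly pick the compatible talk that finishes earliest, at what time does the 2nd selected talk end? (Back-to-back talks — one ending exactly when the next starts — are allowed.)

6

Sorted by end: (0,4)  (5,6)  (9,12)  (9,13)  (10,17)  (18,21)
take (0,4); take (5,6); take (9,12); skip (10,17); take (18,21).
Selected: (0,4) (5,6) (9,12) (18,21)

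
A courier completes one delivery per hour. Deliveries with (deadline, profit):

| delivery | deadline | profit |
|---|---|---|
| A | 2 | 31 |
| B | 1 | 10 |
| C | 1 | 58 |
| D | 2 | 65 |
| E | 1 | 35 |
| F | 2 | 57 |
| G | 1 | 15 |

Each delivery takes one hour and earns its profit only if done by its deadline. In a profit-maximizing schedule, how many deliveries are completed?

2

Sort by profit descending; place each in the latest free slot ≤ its deadline.
By profit: D(d2,65), C(d1,58), F(d2,57), E(d1,35), A(d2,31), G(d1,15), B(d1,10)
D→slot 2; C→slot 1; F skipped; E skipped; A skipped; G skipped; B skipped.
2 of 7 scheduled.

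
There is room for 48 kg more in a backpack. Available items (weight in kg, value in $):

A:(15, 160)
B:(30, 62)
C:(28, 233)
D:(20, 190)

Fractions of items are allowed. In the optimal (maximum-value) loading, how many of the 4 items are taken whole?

Greedy by value/weight ratio, highest first.
Order: A (160/15=10.67) > D (190/20=9.50) > C (233/28=8.32) > B (62/30=2.07)
Fill: take A (15 @ 160) → take D (20 @ 190) → take 13/28 of C → 108.18; 48/48 used.
2 item(s) taken whole; one partial (take 13/28 of C).

2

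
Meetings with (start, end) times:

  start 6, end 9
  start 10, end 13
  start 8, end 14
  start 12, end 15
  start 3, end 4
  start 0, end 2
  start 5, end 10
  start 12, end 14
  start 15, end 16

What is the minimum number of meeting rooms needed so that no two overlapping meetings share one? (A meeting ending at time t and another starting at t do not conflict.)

4

The answer is the maximum number of intervals overlapping at any instant.
Events (time:±→running): 0:+→1 2:-→0 3:+→1 4:-→0 5:+→1 6:+→2 8:+→3 9:-→2 10:-→1 10:+→2 12:+→3 12:+→4 … peak 4.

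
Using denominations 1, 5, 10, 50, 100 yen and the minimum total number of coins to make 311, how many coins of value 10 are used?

311 = 3×100 + 1×10 + 1×1
Count of 10: 1

1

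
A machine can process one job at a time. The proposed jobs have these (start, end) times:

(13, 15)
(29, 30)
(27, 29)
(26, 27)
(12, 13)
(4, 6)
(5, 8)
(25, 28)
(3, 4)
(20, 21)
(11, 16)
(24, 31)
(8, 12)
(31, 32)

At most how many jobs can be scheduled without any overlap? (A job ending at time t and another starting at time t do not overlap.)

Sort by end time and greedily take each interval whose start is ≥ the last chosen end.
Sorted by end: (3,4)  (4,6)  (5,8)  (8,12)  (12,13)  (13,15)  (11,16)  (20,21)  (26,27)  (25,28)  (27,29)  (29,30)  (24,31)  (31,32)
take (3,4); take (4,6); skip (5,8); take (8,12); take (12,13); take (13,15); take (20,21); take (26,27); skip (25,28); take (27,29); take (29,30); take (31,32).
Selected 10 jobs.

10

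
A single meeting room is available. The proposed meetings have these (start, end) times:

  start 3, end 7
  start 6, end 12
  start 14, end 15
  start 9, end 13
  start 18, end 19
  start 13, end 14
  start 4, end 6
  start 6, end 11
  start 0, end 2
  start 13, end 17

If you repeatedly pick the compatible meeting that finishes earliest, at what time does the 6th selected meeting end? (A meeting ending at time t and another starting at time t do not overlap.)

Sorted by end: (0,2)  (4,6)  (3,7)  (6,11)  (6,12)  (9,13)  (13,14)  (14,15)  (13,17)  (18,19)
take (0,2); take (4,6); skip (3,7); take (6,11); skip (6,12); skip (9,13); take (13,14); take (14,15); take (18,19).
Selected: (0,2) (4,6) (6,11) (13,14) (14,15) (18,19)

19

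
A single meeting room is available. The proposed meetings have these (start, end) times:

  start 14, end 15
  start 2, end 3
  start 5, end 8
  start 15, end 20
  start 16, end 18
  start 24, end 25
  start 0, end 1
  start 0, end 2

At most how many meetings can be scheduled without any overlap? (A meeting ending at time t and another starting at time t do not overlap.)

6

Sort by end time and greedily take each interval whose start is ≥ the last chosen end.
By end time: (0,1), (0,2), (2,3), (5,8), (14,15), (16,18), (15,20), (24,25).
Pick (0,1); next start ≥ 1 → (2,3); next start ≥ 3 → (5,8); next start ≥ 8 → (14,15); next start ≥ 15 → (16,18); next start ≥ 18 → (24,25).
Selected 6 meetings.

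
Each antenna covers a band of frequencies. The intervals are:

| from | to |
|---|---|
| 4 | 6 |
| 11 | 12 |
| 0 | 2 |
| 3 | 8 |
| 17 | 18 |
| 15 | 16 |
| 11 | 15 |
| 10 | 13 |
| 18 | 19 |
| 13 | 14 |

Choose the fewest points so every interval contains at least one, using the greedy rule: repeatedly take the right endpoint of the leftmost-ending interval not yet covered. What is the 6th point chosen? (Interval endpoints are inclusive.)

18

Sort by right endpoint; whenever an interval is uncovered, place a point at its right end.
By right end: [0,2]  [4,6]  [3,8]  [11,12]  [10,13]  [13,14]  [11,15]  [15,16]  [17,18]  [18,19]
[0,2] uncovered → point at 2; [4,6] uncovered → point at 6; [11,12] uncovered → point at 12; [13,14] uncovered → point at 14; [15,16] uncovered → point at 16; [17,18] uncovered → point at 18.
Points: 2, 6, 12, 14, 16, 18 (6 total).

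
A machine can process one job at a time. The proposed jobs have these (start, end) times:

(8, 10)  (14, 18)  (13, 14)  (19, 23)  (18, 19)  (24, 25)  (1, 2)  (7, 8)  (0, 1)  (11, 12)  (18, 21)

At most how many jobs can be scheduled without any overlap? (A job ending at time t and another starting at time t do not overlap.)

10

Greedy by earliest finish: after sorting by end time, pick each interval compatible with the last pick.
Sorted by end: (0,1)  (1,2)  (7,8)  (8,10)  (11,12)  (13,14)  (14,18)  (18,19)  (18,21)  (19,23)  (24,25)
take (0,1); take (1,2); take (7,8); take (8,10); take (11,12); take (13,14); take (14,18); take (18,19); take (19,23); take (24,25).
Selected 10 jobs.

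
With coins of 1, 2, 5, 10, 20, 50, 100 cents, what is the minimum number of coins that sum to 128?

Greedy: take as many of the largest coin as possible, then repeat with the remainder.
128 = 1×100 + 1×20 + 1×5 + 1×2 + 1×1
Total coins = 1 + 1 + 1 + 1 + 1 = 5

5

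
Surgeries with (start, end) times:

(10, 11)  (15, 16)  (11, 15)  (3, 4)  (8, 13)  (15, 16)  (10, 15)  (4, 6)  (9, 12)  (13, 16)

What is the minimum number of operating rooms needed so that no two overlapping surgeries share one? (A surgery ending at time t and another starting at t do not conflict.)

Count concurrent intervals with a sweep; the peak is the room count.
Events (time:±→running): 3:+→1 4:-→0 4:+→1 6:-→0 8:+→1 9:+→2 10:+→3 10:+→4 … peak 4.

4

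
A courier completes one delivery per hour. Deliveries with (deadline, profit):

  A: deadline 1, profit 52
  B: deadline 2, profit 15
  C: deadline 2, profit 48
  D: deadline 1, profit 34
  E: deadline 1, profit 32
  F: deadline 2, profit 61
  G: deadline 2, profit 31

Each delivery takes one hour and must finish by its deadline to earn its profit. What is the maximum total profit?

Profit order: F=61 A=52 C=48 D=34 E=32 G=31 B=15
Assign: F→slot 2, A→slot 1, C skipped, D skipped, E skipped, G skipped, B skipped.
Slots: [1:A] [2:F]
Profit = 52 + 61 = 113

113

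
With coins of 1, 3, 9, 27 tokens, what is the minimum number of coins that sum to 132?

Use the largest denomination that fits, subtract, and repeat.
132 − 4×27→24 − 2×9→6 − 2×3→0
Total coins = 4 + 2 + 2 = 8

8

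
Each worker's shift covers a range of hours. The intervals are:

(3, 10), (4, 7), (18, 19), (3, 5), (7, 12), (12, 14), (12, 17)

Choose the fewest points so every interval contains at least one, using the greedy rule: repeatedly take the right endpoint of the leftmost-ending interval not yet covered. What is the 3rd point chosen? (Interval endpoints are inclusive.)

By right end: [3,5]  [4,7]  [3,10]  [7,12]  [12,14]  [12,17]  [18,19]
[3,5] uncovered → point at 5; [7,12] uncovered → point at 12; [18,19] uncovered → point at 19.
Points: 5, 12, 19 (3 total).

19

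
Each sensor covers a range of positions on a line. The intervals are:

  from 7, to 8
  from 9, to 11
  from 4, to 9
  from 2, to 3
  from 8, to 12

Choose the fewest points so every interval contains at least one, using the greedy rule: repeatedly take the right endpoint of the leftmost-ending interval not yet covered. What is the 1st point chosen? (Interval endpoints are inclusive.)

3

By right end: [2,3]  [7,8]  [4,9]  [9,11]  [8,12]
[2,3] uncovered → point at 3; [7,8] uncovered → point at 8; [9,11] uncovered → point at 11.
Points: 3, 8, 11 (3 total).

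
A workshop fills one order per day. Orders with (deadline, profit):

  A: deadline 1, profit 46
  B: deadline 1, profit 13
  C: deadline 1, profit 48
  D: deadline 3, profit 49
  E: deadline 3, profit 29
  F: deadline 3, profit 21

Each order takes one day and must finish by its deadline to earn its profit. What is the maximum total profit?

Take jobs in profit order; each goes to the latest open slot no later than its deadline.
Profit order: D=49 C=48 A=46 E=29 F=21 B=13
Assign: D→slot 3, C→slot 1, A skipped, E→slot 2, F skipped, B skipped.
Slots: [1:C] [2:E] [3:D]
Profit = 48 + 29 + 49 = 126

126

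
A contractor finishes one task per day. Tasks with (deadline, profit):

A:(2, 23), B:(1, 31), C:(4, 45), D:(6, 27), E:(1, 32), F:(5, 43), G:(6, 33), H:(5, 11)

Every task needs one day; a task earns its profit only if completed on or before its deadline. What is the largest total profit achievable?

203

Sort by profit descending; place each in the latest free slot ≤ its deadline.
Profit order: C=45 F=43 G=33 E=32 B=31 D=27 A=23 H=11
Assign: C→slot 4, F→slot 5, G→slot 6, E→slot 1, B skipped, D→slot 3, A→slot 2, H skipped.
Slots: [1:E] [2:A] [3:D] [4:C] [5:F] [6:G]
Profit = 32 + 23 + 27 + 45 + 43 + 33 = 203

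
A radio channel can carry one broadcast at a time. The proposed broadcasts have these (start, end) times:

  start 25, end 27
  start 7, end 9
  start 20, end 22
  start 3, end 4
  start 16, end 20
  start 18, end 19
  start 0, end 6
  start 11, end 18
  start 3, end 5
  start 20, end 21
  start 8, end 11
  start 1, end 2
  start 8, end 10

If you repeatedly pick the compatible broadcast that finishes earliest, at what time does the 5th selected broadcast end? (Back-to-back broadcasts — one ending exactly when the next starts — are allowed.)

19

Greedy by earliest finish: after sorting by end time, pick each interval compatible with the last pick.
By end time: (1,2), (3,4), (3,5), (0,6), (7,9), (8,10), (8,11), (11,18), (18,19), (16,20), (20,21), (20,22), (25,27).
Pick (1,2); next start ≥ 2 → (3,4); next start ≥ 4 → (7,9); next start ≥ 9 → (11,18); next start ≥ 18 → (18,19); next start ≥ 19 → (20,21); next start ≥ 21 → (25,27).
Selected: (1,2) (3,4) (7,9) (11,18) (18,19) (20,21) (25,27)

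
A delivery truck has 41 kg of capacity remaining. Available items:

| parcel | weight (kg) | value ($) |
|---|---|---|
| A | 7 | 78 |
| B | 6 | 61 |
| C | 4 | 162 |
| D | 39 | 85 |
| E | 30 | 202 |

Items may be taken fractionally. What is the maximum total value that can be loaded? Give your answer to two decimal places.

462.60

Order: C (162/4=40.50) > A (78/7=11.14) > B (61/6=10.17) > E (202/30=6.73) > D (85/39=2.18)
Fill: take C (4 @ 162) → take A (7 @ 78) → take B (6 @ 61) → take 24/30 of E → 161.60; 41/41 used.
Total value = 462.60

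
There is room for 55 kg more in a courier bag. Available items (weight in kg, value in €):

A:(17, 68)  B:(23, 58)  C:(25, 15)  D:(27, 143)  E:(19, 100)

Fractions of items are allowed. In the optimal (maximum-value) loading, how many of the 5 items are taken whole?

2

Order: D (143/27=5.30) > E (100/19=5.26) > A (68/17=4.00) > B (58/23=2.52) > C (15/25=0.60)
Fill: take D (27 @ 143) → take E (19 @ 100) → take 9/17 of A → 36.00; 55/55 used.
2 item(s) taken whole; one partial (take 9/17 of A).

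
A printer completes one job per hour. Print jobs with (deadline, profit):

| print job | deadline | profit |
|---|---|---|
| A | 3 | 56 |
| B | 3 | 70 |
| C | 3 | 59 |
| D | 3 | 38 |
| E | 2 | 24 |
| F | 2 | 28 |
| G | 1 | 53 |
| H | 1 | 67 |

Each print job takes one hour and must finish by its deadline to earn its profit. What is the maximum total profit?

Take jobs in profit order; each goes to the latest open slot no later than its deadline.
By profit: B(d3,70), H(d1,67), C(d3,59), A(d3,56), G(d1,53), D(d3,38), F(d2,28), E(d2,24)
B→slot 3; H→slot 1; C→slot 2; A skipped; G skipped; D skipped; F skipped; E skipped.
Profit = 67 + 59 + 70 = 196

196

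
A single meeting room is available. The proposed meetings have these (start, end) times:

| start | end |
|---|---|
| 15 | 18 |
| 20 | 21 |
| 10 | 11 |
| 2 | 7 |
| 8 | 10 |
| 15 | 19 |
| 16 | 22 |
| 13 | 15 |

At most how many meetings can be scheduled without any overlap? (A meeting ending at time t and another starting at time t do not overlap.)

6

Sort by end time and greedily take each interval whose start is ≥ the last chosen end.
By end time: (2,7), (8,10), (10,11), (13,15), (15,18), (15,19), (20,21), (16,22).
Pick (2,7); next start ≥ 7 → (8,10); next start ≥ 10 → (10,11); next start ≥ 11 → (13,15); next start ≥ 15 → (15,18); next start ≥ 18 → (20,21).
Selected 6 meetings.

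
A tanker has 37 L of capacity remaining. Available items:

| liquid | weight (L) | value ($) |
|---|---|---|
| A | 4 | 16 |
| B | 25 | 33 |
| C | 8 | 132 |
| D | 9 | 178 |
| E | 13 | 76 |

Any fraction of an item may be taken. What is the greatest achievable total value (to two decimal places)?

Sort by value per unit weight and fill in that order.
Order: D (178/9=19.78) > C (132/8=16.50) > E (76/13=5.85) > A (16/4=4.00) > B (33/25=1.32)
Fill: take D (9 @ 178) → take C (8 @ 132) → take E (13 @ 76) → take A (4 @ 16) → take 3/25 of B → 3.96; 37/37 used.
Total value = 405.96

405.96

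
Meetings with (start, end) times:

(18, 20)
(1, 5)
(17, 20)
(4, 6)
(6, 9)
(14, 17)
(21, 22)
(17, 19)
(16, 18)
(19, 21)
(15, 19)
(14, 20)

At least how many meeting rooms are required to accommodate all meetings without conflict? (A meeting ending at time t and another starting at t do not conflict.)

starts: [1, 4, 6, 14, 14, 15, 16, 17, 17, 18, 19, 21]
ends:   [5, 6, 9, 17, 18, 19, 19, 20, 20, 20, 21, 22]
s1→1 s4→2 e5→1 e6→0 s6→1 e9→0 s14→1 s14→2 s15→3 s16→4 e17→3 s17→4 s17→5  — peak 5.

5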